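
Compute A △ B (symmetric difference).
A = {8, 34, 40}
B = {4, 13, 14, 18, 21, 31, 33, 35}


Set A = {8, 34, 40}
Set B = {4, 13, 14, 18, 21, 31, 33, 35}
A △ B = (A \ B) ∪ (B \ A)
Elements in A but not B: {8, 34, 40}
Elements in B but not A: {4, 13, 14, 18, 21, 31, 33, 35}
A △ B = {4, 8, 13, 14, 18, 21, 31, 33, 34, 35, 40}

{4, 8, 13, 14, 18, 21, 31, 33, 34, 35, 40}


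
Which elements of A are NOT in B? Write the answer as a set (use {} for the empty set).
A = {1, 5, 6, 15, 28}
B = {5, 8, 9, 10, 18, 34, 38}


Set A = {1, 5, 6, 15, 28}
Set B = {5, 8, 9, 10, 18, 34, 38}
Check each element of A against B:
1 ∉ B (include), 5 ∈ B, 6 ∉ B (include), 15 ∉ B (include), 28 ∉ B (include)
Elements of A not in B: {1, 6, 15, 28}

{1, 6, 15, 28}


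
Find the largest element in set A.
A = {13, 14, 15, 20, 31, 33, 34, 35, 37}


Set A = {13, 14, 15, 20, 31, 33, 34, 35, 37}
Elements in ascending order: 13, 14, 15, 20, 31, 33, 34, 35, 37
The largest element is 37.

37


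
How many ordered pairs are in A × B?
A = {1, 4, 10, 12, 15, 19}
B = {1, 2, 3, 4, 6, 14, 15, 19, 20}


Set A = {1, 4, 10, 12, 15, 19} has 6 elements.
Set B = {1, 2, 3, 4, 6, 14, 15, 19, 20} has 9 elements.
|A × B| = |A| × |B| = 6 × 9 = 54

54


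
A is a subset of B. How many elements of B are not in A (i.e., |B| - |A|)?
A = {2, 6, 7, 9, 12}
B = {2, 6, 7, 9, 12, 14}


Set A = {2, 6, 7, 9, 12}, |A| = 5
Set B = {2, 6, 7, 9, 12, 14}, |B| = 6
Since A ⊆ B: B \ A = {14}
|B| - |A| = 6 - 5 = 1

1


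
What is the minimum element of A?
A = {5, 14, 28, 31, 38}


Set A = {5, 14, 28, 31, 38}
Elements in ascending order: 5, 14, 28, 31, 38
The smallest element is 5.

5


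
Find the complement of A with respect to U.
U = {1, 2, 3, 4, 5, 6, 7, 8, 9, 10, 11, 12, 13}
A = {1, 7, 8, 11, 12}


Universal set U = {1, 2, 3, 4, 5, 6, 7, 8, 9, 10, 11, 12, 13}
Set A = {1, 7, 8, 11, 12}
A' = U \ A = elements in U but not in A
Checking each element of U:
1 (in A, exclude), 2 (not in A, include), 3 (not in A, include), 4 (not in A, include), 5 (not in A, include), 6 (not in A, include), 7 (in A, exclude), 8 (in A, exclude), 9 (not in A, include), 10 (not in A, include), 11 (in A, exclude), 12 (in A, exclude), 13 (not in A, include)
A' = {2, 3, 4, 5, 6, 9, 10, 13}

{2, 3, 4, 5, 6, 9, 10, 13}


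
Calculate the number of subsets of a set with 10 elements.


The set has 10 elements.
The power set contains all possible subsets.
|P(A)| = 2^|A| = 2^10 = 1024

1024


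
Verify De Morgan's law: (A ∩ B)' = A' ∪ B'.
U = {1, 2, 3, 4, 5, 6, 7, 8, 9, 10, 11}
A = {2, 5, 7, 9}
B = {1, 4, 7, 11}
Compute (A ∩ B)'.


U = {1, 2, 3, 4, 5, 6, 7, 8, 9, 10, 11}
A = {2, 5, 7, 9}, B = {1, 4, 7, 11}
A ∩ B = {7}
(A ∩ B)' = U \ (A ∩ B) = {1, 2, 3, 4, 5, 6, 8, 9, 10, 11}
Verification via A' ∪ B': A' = {1, 3, 4, 6, 8, 10, 11}, B' = {2, 3, 5, 6, 8, 9, 10}
A' ∪ B' = {1, 2, 3, 4, 5, 6, 8, 9, 10, 11} ✓

{1, 2, 3, 4, 5, 6, 8, 9, 10, 11}


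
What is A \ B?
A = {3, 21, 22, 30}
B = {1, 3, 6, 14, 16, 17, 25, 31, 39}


Set A = {3, 21, 22, 30}
Set B = {1, 3, 6, 14, 16, 17, 25, 31, 39}
A \ B includes elements in A that are not in B.
Check each element of A:
3 (in B, remove), 21 (not in B, keep), 22 (not in B, keep), 30 (not in B, keep)
A \ B = {21, 22, 30}

{21, 22, 30}


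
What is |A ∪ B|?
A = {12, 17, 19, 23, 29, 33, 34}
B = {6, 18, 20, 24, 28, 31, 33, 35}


Set A = {12, 17, 19, 23, 29, 33, 34}, |A| = 7
Set B = {6, 18, 20, 24, 28, 31, 33, 35}, |B| = 8
A ∩ B = {33}, |A ∩ B| = 1
|A ∪ B| = |A| + |B| - |A ∩ B| = 7 + 8 - 1 = 14

14


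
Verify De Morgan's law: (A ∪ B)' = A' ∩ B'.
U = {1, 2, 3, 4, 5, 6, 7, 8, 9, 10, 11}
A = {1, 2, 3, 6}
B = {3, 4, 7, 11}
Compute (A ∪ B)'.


U = {1, 2, 3, 4, 5, 6, 7, 8, 9, 10, 11}
A = {1, 2, 3, 6}, B = {3, 4, 7, 11}
A ∪ B = {1, 2, 3, 4, 6, 7, 11}
(A ∪ B)' = U \ (A ∪ B) = {5, 8, 9, 10}
Verification via A' ∩ B': A' = {4, 5, 7, 8, 9, 10, 11}, B' = {1, 2, 5, 6, 8, 9, 10}
A' ∩ B' = {5, 8, 9, 10} ✓

{5, 8, 9, 10}


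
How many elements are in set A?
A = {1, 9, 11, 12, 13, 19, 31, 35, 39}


Set A = {1, 9, 11, 12, 13, 19, 31, 35, 39}
Listing elements: 1, 9, 11, 12, 13, 19, 31, 35, 39
Counting: 9 elements
|A| = 9

9


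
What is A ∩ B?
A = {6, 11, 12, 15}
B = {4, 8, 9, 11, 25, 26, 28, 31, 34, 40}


Set A = {6, 11, 12, 15}
Set B = {4, 8, 9, 11, 25, 26, 28, 31, 34, 40}
A ∩ B includes only elements in both sets.
Check each element of A against B:
6 ✗, 11 ✓, 12 ✗, 15 ✗
A ∩ B = {11}

{11}


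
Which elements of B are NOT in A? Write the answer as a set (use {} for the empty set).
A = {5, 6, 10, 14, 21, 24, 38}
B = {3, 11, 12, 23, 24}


Set A = {5, 6, 10, 14, 21, 24, 38}
Set B = {3, 11, 12, 23, 24}
Check each element of B against A:
3 ∉ A (include), 11 ∉ A (include), 12 ∉ A (include), 23 ∉ A (include), 24 ∈ A
Elements of B not in A: {3, 11, 12, 23}

{3, 11, 12, 23}


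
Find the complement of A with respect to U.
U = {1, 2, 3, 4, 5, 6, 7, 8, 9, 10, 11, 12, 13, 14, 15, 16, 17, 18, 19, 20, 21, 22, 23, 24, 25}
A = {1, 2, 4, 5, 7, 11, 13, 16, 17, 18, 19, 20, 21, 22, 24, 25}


Universal set U = {1, 2, 3, 4, 5, 6, 7, 8, 9, 10, 11, 12, 13, 14, 15, 16, 17, 18, 19, 20, 21, 22, 23, 24, 25}
Set A = {1, 2, 4, 5, 7, 11, 13, 16, 17, 18, 19, 20, 21, 22, 24, 25}
A' = U \ A = elements in U but not in A
Checking each element of U:
1 (in A, exclude), 2 (in A, exclude), 3 (not in A, include), 4 (in A, exclude), 5 (in A, exclude), 6 (not in A, include), 7 (in A, exclude), 8 (not in A, include), 9 (not in A, include), 10 (not in A, include), 11 (in A, exclude), 12 (not in A, include), 13 (in A, exclude), 14 (not in A, include), 15 (not in A, include), 16 (in A, exclude), 17 (in A, exclude), 18 (in A, exclude), 19 (in A, exclude), 20 (in A, exclude), 21 (in A, exclude), 22 (in A, exclude), 23 (not in A, include), 24 (in A, exclude), 25 (in A, exclude)
A' = {3, 6, 8, 9, 10, 12, 14, 15, 23}

{3, 6, 8, 9, 10, 12, 14, 15, 23}


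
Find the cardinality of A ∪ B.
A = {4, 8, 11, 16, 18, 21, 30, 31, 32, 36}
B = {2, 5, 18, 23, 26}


Set A = {4, 8, 11, 16, 18, 21, 30, 31, 32, 36}, |A| = 10
Set B = {2, 5, 18, 23, 26}, |B| = 5
A ∩ B = {18}, |A ∩ B| = 1
|A ∪ B| = |A| + |B| - |A ∩ B| = 10 + 5 - 1 = 14

14


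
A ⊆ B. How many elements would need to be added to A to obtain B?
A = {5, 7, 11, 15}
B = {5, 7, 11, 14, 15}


Set A = {5, 7, 11, 15}, |A| = 4
Set B = {5, 7, 11, 14, 15}, |B| = 5
Since A ⊆ B: B \ A = {14}
|B| - |A| = 5 - 4 = 1

1


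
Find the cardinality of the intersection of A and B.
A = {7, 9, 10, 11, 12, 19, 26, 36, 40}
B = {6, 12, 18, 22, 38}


Set A = {7, 9, 10, 11, 12, 19, 26, 36, 40}
Set B = {6, 12, 18, 22, 38}
A ∩ B = {12}
|A ∩ B| = 1

1


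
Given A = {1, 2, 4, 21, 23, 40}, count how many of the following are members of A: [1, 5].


Set A = {1, 2, 4, 21, 23, 40}
Candidates: [1, 5]
Check each candidate:
1 ∈ A, 5 ∉ A
Count of candidates in A: 1

1


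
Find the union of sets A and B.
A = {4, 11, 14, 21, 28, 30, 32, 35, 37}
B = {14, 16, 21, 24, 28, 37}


Set A = {4, 11, 14, 21, 28, 30, 32, 35, 37}
Set B = {14, 16, 21, 24, 28, 37}
A ∪ B includes all elements in either set.
Elements from A: {4, 11, 14, 21, 28, 30, 32, 35, 37}
Elements from B not already included: {16, 24}
A ∪ B = {4, 11, 14, 16, 21, 24, 28, 30, 32, 35, 37}

{4, 11, 14, 16, 21, 24, 28, 30, 32, 35, 37}


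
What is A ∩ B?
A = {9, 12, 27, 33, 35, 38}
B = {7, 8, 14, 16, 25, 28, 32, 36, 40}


Set A = {9, 12, 27, 33, 35, 38}
Set B = {7, 8, 14, 16, 25, 28, 32, 36, 40}
A ∩ B includes only elements in both sets.
Check each element of A against B:
9 ✗, 12 ✗, 27 ✗, 33 ✗, 35 ✗, 38 ✗
A ∩ B = {}

{}


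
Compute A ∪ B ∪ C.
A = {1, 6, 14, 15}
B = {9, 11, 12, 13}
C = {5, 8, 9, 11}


Set A = {1, 6, 14, 15}
Set B = {9, 11, 12, 13}
Set C = {5, 8, 9, 11}
First, A ∪ B = {1, 6, 9, 11, 12, 13, 14, 15}
Then, (A ∪ B) ∪ C = {1, 5, 6, 8, 9, 11, 12, 13, 14, 15}

{1, 5, 6, 8, 9, 11, 12, 13, 14, 15}


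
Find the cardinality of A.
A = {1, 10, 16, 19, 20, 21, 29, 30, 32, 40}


Set A = {1, 10, 16, 19, 20, 21, 29, 30, 32, 40}
Listing elements: 1, 10, 16, 19, 20, 21, 29, 30, 32, 40
Counting: 10 elements
|A| = 10

10


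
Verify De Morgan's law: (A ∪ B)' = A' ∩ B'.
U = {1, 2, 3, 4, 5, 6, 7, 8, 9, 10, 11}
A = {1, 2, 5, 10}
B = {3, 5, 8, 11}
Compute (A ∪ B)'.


U = {1, 2, 3, 4, 5, 6, 7, 8, 9, 10, 11}
A = {1, 2, 5, 10}, B = {3, 5, 8, 11}
A ∪ B = {1, 2, 3, 5, 8, 10, 11}
(A ∪ B)' = U \ (A ∪ B) = {4, 6, 7, 9}
Verification via A' ∩ B': A' = {3, 4, 6, 7, 8, 9, 11}, B' = {1, 2, 4, 6, 7, 9, 10}
A' ∩ B' = {4, 6, 7, 9} ✓

{4, 6, 7, 9}


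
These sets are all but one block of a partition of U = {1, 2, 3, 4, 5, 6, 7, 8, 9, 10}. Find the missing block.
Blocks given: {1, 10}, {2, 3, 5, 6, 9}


U = {1, 2, 3, 4, 5, 6, 7, 8, 9, 10}
Shown blocks: {1, 10}, {2, 3, 5, 6, 9}
A partition's blocks are pairwise disjoint and cover U, so the missing block = U \ (union of shown blocks).
Union of shown blocks: {1, 2, 3, 5, 6, 9, 10}
Missing block = U \ (union) = {4, 7, 8}

{4, 7, 8}


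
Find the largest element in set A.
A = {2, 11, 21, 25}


Set A = {2, 11, 21, 25}
Elements in ascending order: 2, 11, 21, 25
The largest element is 25.

25


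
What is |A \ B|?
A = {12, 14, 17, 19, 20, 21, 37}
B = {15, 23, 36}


Set A = {12, 14, 17, 19, 20, 21, 37}
Set B = {15, 23, 36}
A \ B = {12, 14, 17, 19, 20, 21, 37}
|A \ B| = 7

7


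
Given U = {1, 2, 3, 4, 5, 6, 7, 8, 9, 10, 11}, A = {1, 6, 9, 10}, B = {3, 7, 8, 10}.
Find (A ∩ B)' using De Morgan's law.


U = {1, 2, 3, 4, 5, 6, 7, 8, 9, 10, 11}
A = {1, 6, 9, 10}, B = {3, 7, 8, 10}
A ∩ B = {10}
(A ∩ B)' = U \ (A ∩ B) = {1, 2, 3, 4, 5, 6, 7, 8, 9, 11}
Verification via A' ∪ B': A' = {2, 3, 4, 5, 7, 8, 11}, B' = {1, 2, 4, 5, 6, 9, 11}
A' ∪ B' = {1, 2, 3, 4, 5, 6, 7, 8, 9, 11} ✓

{1, 2, 3, 4, 5, 6, 7, 8, 9, 11}


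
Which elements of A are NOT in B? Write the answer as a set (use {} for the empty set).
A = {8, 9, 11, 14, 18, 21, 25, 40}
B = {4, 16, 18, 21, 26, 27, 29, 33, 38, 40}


Set A = {8, 9, 11, 14, 18, 21, 25, 40}
Set B = {4, 16, 18, 21, 26, 27, 29, 33, 38, 40}
Check each element of A against B:
8 ∉ B (include), 9 ∉ B (include), 11 ∉ B (include), 14 ∉ B (include), 18 ∈ B, 21 ∈ B, 25 ∉ B (include), 40 ∈ B
Elements of A not in B: {8, 9, 11, 14, 25}

{8, 9, 11, 14, 25}


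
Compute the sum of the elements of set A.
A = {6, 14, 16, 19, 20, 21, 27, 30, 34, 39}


Set A = {6, 14, 16, 19, 20, 21, 27, 30, 34, 39}
Sum = 6 + 14 + 16 + 19 + 20 + 21 + 27 + 30 + 34 + 39 = 226

226


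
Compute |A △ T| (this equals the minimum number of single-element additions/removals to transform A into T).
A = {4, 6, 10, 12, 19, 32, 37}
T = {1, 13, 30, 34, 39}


Set A = {4, 6, 10, 12, 19, 32, 37}
Set T = {1, 13, 30, 34, 39}
Elements to remove from A (in A, not in T): {4, 6, 10, 12, 19, 32, 37} → 7 removals
Elements to add to A (in T, not in A): {1, 13, 30, 34, 39} → 5 additions
Total edits = 7 + 5 = 12

12


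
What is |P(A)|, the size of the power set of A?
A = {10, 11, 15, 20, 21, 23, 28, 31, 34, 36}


Set A = {10, 11, 15, 20, 21, 23, 28, 31, 34, 36}
|A| = 10
The power set P(A) contains all subsets of A.
|P(A)| = 2^|A| = 2^10 = 1024

1024


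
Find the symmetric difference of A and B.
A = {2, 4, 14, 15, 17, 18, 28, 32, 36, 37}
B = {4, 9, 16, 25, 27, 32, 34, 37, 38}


Set A = {2, 4, 14, 15, 17, 18, 28, 32, 36, 37}
Set B = {4, 9, 16, 25, 27, 32, 34, 37, 38}
A △ B = (A \ B) ∪ (B \ A)
Elements in A but not B: {2, 14, 15, 17, 18, 28, 36}
Elements in B but not A: {9, 16, 25, 27, 34, 38}
A △ B = {2, 9, 14, 15, 16, 17, 18, 25, 27, 28, 34, 36, 38}

{2, 9, 14, 15, 16, 17, 18, 25, 27, 28, 34, 36, 38}


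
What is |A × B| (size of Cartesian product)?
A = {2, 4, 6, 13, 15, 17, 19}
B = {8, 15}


Set A = {2, 4, 6, 13, 15, 17, 19} has 7 elements.
Set B = {8, 15} has 2 elements.
|A × B| = |A| × |B| = 7 × 2 = 14

14


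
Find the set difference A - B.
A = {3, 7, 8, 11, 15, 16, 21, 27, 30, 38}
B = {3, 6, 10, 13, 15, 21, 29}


Set A = {3, 7, 8, 11, 15, 16, 21, 27, 30, 38}
Set B = {3, 6, 10, 13, 15, 21, 29}
A \ B includes elements in A that are not in B.
Check each element of A:
3 (in B, remove), 7 (not in B, keep), 8 (not in B, keep), 11 (not in B, keep), 15 (in B, remove), 16 (not in B, keep), 21 (in B, remove), 27 (not in B, keep), 30 (not in B, keep), 38 (not in B, keep)
A \ B = {7, 8, 11, 16, 27, 30, 38}

{7, 8, 11, 16, 27, 30, 38}


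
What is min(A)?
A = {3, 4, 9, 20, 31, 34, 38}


Set A = {3, 4, 9, 20, 31, 34, 38}
Elements in ascending order: 3, 4, 9, 20, 31, 34, 38
The smallest element is 3.

3


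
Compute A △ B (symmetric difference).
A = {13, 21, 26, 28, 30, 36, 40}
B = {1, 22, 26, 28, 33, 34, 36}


Set A = {13, 21, 26, 28, 30, 36, 40}
Set B = {1, 22, 26, 28, 33, 34, 36}
A △ B = (A \ B) ∪ (B \ A)
Elements in A but not B: {13, 21, 30, 40}
Elements in B but not A: {1, 22, 33, 34}
A △ B = {1, 13, 21, 22, 30, 33, 34, 40}

{1, 13, 21, 22, 30, 33, 34, 40}


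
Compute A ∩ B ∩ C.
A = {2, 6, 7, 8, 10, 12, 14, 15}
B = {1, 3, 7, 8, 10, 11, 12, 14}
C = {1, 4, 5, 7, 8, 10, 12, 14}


Set A = {2, 6, 7, 8, 10, 12, 14, 15}
Set B = {1, 3, 7, 8, 10, 11, 12, 14}
Set C = {1, 4, 5, 7, 8, 10, 12, 14}
First, A ∩ B = {7, 8, 10, 12, 14}
Then, (A ∩ B) ∩ C = {7, 8, 10, 12, 14}

{7, 8, 10, 12, 14}


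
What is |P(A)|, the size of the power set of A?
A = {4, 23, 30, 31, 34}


Set A = {4, 23, 30, 31, 34}
|A| = 5
The power set P(A) contains all subsets of A.
|P(A)| = 2^|A| = 2^5 = 32

32


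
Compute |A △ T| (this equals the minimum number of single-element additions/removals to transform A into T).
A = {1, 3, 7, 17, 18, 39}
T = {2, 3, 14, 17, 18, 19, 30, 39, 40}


Set A = {1, 3, 7, 17, 18, 39}
Set T = {2, 3, 14, 17, 18, 19, 30, 39, 40}
Elements to remove from A (in A, not in T): {1, 7} → 2 removals
Elements to add to A (in T, not in A): {2, 14, 19, 30, 40} → 5 additions
Total edits = 2 + 5 = 7

7


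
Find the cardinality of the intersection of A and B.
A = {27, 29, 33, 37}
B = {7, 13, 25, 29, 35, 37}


Set A = {27, 29, 33, 37}
Set B = {7, 13, 25, 29, 35, 37}
A ∩ B = {29, 37}
|A ∩ B| = 2

2


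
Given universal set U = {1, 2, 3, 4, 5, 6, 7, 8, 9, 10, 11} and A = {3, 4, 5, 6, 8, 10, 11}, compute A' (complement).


Universal set U = {1, 2, 3, 4, 5, 6, 7, 8, 9, 10, 11}
Set A = {3, 4, 5, 6, 8, 10, 11}
A' = U \ A = elements in U but not in A
Checking each element of U:
1 (not in A, include), 2 (not in A, include), 3 (in A, exclude), 4 (in A, exclude), 5 (in A, exclude), 6 (in A, exclude), 7 (not in A, include), 8 (in A, exclude), 9 (not in A, include), 10 (in A, exclude), 11 (in A, exclude)
A' = {1, 2, 7, 9}

{1, 2, 7, 9}


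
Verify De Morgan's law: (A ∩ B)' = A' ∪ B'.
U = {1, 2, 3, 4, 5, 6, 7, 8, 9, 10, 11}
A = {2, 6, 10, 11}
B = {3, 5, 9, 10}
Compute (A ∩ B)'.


U = {1, 2, 3, 4, 5, 6, 7, 8, 9, 10, 11}
A = {2, 6, 10, 11}, B = {3, 5, 9, 10}
A ∩ B = {10}
(A ∩ B)' = U \ (A ∩ B) = {1, 2, 3, 4, 5, 6, 7, 8, 9, 11}
Verification via A' ∪ B': A' = {1, 3, 4, 5, 7, 8, 9}, B' = {1, 2, 4, 6, 7, 8, 11}
A' ∪ B' = {1, 2, 3, 4, 5, 6, 7, 8, 9, 11} ✓

{1, 2, 3, 4, 5, 6, 7, 8, 9, 11}


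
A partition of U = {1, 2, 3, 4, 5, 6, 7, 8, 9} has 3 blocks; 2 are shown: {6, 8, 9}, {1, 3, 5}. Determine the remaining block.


U = {1, 2, 3, 4, 5, 6, 7, 8, 9}
Shown blocks: {6, 8, 9}, {1, 3, 5}
A partition's blocks are pairwise disjoint and cover U, so the missing block = U \ (union of shown blocks).
Union of shown blocks: {1, 3, 5, 6, 8, 9}
Missing block = U \ (union) = {2, 4, 7}

{2, 4, 7}


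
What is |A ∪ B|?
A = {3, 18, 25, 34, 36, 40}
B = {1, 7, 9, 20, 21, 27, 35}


Set A = {3, 18, 25, 34, 36, 40}, |A| = 6
Set B = {1, 7, 9, 20, 21, 27, 35}, |B| = 7
A ∩ B = {}, |A ∩ B| = 0
|A ∪ B| = |A| + |B| - |A ∩ B| = 6 + 7 - 0 = 13

13


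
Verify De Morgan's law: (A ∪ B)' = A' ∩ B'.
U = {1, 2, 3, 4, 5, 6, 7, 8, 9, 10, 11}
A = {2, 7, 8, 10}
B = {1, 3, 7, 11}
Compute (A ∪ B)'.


U = {1, 2, 3, 4, 5, 6, 7, 8, 9, 10, 11}
A = {2, 7, 8, 10}, B = {1, 3, 7, 11}
A ∪ B = {1, 2, 3, 7, 8, 10, 11}
(A ∪ B)' = U \ (A ∪ B) = {4, 5, 6, 9}
Verification via A' ∩ B': A' = {1, 3, 4, 5, 6, 9, 11}, B' = {2, 4, 5, 6, 8, 9, 10}
A' ∩ B' = {4, 5, 6, 9} ✓

{4, 5, 6, 9}


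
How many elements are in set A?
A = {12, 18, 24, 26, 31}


Set A = {12, 18, 24, 26, 31}
Listing elements: 12, 18, 24, 26, 31
Counting: 5 elements
|A| = 5

5


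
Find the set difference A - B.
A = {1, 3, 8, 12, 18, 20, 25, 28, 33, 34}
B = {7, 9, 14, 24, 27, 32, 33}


Set A = {1, 3, 8, 12, 18, 20, 25, 28, 33, 34}
Set B = {7, 9, 14, 24, 27, 32, 33}
A \ B includes elements in A that are not in B.
Check each element of A:
1 (not in B, keep), 3 (not in B, keep), 8 (not in B, keep), 12 (not in B, keep), 18 (not in B, keep), 20 (not in B, keep), 25 (not in B, keep), 28 (not in B, keep), 33 (in B, remove), 34 (not in B, keep)
A \ B = {1, 3, 8, 12, 18, 20, 25, 28, 34}

{1, 3, 8, 12, 18, 20, 25, 28, 34}


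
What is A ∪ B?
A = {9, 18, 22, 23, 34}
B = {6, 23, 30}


Set A = {9, 18, 22, 23, 34}
Set B = {6, 23, 30}
A ∪ B includes all elements in either set.
Elements from A: {9, 18, 22, 23, 34}
Elements from B not already included: {6, 30}
A ∪ B = {6, 9, 18, 22, 23, 30, 34}

{6, 9, 18, 22, 23, 30, 34}


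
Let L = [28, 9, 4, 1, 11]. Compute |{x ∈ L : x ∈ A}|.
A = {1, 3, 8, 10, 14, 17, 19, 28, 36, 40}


Set A = {1, 3, 8, 10, 14, 17, 19, 28, 36, 40}
Candidates: [28, 9, 4, 1, 11]
Check each candidate:
28 ∈ A, 9 ∉ A, 4 ∉ A, 1 ∈ A, 11 ∉ A
Count of candidates in A: 2

2


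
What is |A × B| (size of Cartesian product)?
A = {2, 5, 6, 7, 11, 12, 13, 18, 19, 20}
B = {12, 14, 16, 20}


Set A = {2, 5, 6, 7, 11, 12, 13, 18, 19, 20} has 10 elements.
Set B = {12, 14, 16, 20} has 4 elements.
|A × B| = |A| × |B| = 10 × 4 = 40

40


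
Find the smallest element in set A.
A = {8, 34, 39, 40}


Set A = {8, 34, 39, 40}
Elements in ascending order: 8, 34, 39, 40
The smallest element is 8.

8


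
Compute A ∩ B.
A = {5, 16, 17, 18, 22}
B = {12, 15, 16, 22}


Set A = {5, 16, 17, 18, 22}
Set B = {12, 15, 16, 22}
A ∩ B includes only elements in both sets.
Check each element of A against B:
5 ✗, 16 ✓, 17 ✗, 18 ✗, 22 ✓
A ∩ B = {16, 22}

{16, 22}


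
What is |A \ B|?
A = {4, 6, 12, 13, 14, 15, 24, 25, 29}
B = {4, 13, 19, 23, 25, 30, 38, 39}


Set A = {4, 6, 12, 13, 14, 15, 24, 25, 29}
Set B = {4, 13, 19, 23, 25, 30, 38, 39}
A \ B = {6, 12, 14, 15, 24, 29}
|A \ B| = 6

6


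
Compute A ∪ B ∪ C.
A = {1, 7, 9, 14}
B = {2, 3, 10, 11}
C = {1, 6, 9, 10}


Set A = {1, 7, 9, 14}
Set B = {2, 3, 10, 11}
Set C = {1, 6, 9, 10}
First, A ∪ B = {1, 2, 3, 7, 9, 10, 11, 14}
Then, (A ∪ B) ∪ C = {1, 2, 3, 6, 7, 9, 10, 11, 14}

{1, 2, 3, 6, 7, 9, 10, 11, 14}


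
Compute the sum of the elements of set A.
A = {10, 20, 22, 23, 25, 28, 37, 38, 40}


Set A = {10, 20, 22, 23, 25, 28, 37, 38, 40}
Sum = 10 + 20 + 22 + 23 + 25 + 28 + 37 + 38 + 40 = 243

243


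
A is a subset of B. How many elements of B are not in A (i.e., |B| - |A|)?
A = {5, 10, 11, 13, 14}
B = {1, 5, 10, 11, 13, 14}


Set A = {5, 10, 11, 13, 14}, |A| = 5
Set B = {1, 5, 10, 11, 13, 14}, |B| = 6
Since A ⊆ B: B \ A = {1}
|B| - |A| = 6 - 5 = 1

1


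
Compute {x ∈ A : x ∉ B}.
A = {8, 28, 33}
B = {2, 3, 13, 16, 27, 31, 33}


Set A = {8, 28, 33}
Set B = {2, 3, 13, 16, 27, 31, 33}
Check each element of A against B:
8 ∉ B (include), 28 ∉ B (include), 33 ∈ B
Elements of A not in B: {8, 28}

{8, 28}


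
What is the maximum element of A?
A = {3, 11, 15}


Set A = {3, 11, 15}
Elements in ascending order: 3, 11, 15
The largest element is 15.

15


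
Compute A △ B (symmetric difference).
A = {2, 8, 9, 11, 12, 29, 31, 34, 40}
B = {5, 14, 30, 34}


Set A = {2, 8, 9, 11, 12, 29, 31, 34, 40}
Set B = {5, 14, 30, 34}
A △ B = (A \ B) ∪ (B \ A)
Elements in A but not B: {2, 8, 9, 11, 12, 29, 31, 40}
Elements in B but not A: {5, 14, 30}
A △ B = {2, 5, 8, 9, 11, 12, 14, 29, 30, 31, 40}

{2, 5, 8, 9, 11, 12, 14, 29, 30, 31, 40}


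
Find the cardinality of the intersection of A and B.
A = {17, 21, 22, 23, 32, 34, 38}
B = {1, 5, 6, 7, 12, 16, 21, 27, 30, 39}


Set A = {17, 21, 22, 23, 32, 34, 38}
Set B = {1, 5, 6, 7, 12, 16, 21, 27, 30, 39}
A ∩ B = {21}
|A ∩ B| = 1

1


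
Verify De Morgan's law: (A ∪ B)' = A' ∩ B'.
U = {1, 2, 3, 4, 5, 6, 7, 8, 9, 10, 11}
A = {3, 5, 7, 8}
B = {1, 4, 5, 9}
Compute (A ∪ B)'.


U = {1, 2, 3, 4, 5, 6, 7, 8, 9, 10, 11}
A = {3, 5, 7, 8}, B = {1, 4, 5, 9}
A ∪ B = {1, 3, 4, 5, 7, 8, 9}
(A ∪ B)' = U \ (A ∪ B) = {2, 6, 10, 11}
Verification via A' ∩ B': A' = {1, 2, 4, 6, 9, 10, 11}, B' = {2, 3, 6, 7, 8, 10, 11}
A' ∩ B' = {2, 6, 10, 11} ✓

{2, 6, 10, 11}


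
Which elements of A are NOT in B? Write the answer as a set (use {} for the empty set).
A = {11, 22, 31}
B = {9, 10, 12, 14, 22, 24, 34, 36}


Set A = {11, 22, 31}
Set B = {9, 10, 12, 14, 22, 24, 34, 36}
Check each element of A against B:
11 ∉ B (include), 22 ∈ B, 31 ∉ B (include)
Elements of A not in B: {11, 31}

{11, 31}


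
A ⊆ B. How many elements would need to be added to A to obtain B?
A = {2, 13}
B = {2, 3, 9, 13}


Set A = {2, 13}, |A| = 2
Set B = {2, 3, 9, 13}, |B| = 4
Since A ⊆ B: B \ A = {3, 9}
|B| - |A| = 4 - 2 = 2

2


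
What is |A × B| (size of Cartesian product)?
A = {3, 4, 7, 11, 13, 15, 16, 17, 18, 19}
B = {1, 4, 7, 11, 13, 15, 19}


Set A = {3, 4, 7, 11, 13, 15, 16, 17, 18, 19} has 10 elements.
Set B = {1, 4, 7, 11, 13, 15, 19} has 7 elements.
|A × B| = |A| × |B| = 10 × 7 = 70

70


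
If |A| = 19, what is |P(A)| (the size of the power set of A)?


The set has 19 elements.
The power set contains all possible subsets.
|P(A)| = 2^|A| = 2^19 = 524288

524288


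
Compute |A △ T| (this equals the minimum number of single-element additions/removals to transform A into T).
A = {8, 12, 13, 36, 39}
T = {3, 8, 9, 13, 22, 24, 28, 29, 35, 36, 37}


Set A = {8, 12, 13, 36, 39}
Set T = {3, 8, 9, 13, 22, 24, 28, 29, 35, 36, 37}
Elements to remove from A (in A, not in T): {12, 39} → 2 removals
Elements to add to A (in T, not in A): {3, 9, 22, 24, 28, 29, 35, 37} → 8 additions
Total edits = 2 + 8 = 10

10


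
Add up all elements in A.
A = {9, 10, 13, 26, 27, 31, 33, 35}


Set A = {9, 10, 13, 26, 27, 31, 33, 35}
Sum = 9 + 10 + 13 + 26 + 27 + 31 + 33 + 35 = 184

184


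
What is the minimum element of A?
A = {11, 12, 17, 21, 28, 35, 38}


Set A = {11, 12, 17, 21, 28, 35, 38}
Elements in ascending order: 11, 12, 17, 21, 28, 35, 38
The smallest element is 11.

11


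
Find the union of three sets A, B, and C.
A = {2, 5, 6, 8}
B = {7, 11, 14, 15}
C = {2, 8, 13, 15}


Set A = {2, 5, 6, 8}
Set B = {7, 11, 14, 15}
Set C = {2, 8, 13, 15}
First, A ∪ B = {2, 5, 6, 7, 8, 11, 14, 15}
Then, (A ∪ B) ∪ C = {2, 5, 6, 7, 8, 11, 13, 14, 15}

{2, 5, 6, 7, 8, 11, 13, 14, 15}


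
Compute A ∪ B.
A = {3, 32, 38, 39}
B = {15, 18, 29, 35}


Set A = {3, 32, 38, 39}
Set B = {15, 18, 29, 35}
A ∪ B includes all elements in either set.
Elements from A: {3, 32, 38, 39}
Elements from B not already included: {15, 18, 29, 35}
A ∪ B = {3, 15, 18, 29, 32, 35, 38, 39}

{3, 15, 18, 29, 32, 35, 38, 39}


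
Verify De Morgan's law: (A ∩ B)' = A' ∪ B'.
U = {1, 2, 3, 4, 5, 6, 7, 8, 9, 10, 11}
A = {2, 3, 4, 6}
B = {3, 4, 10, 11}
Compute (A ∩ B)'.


U = {1, 2, 3, 4, 5, 6, 7, 8, 9, 10, 11}
A = {2, 3, 4, 6}, B = {3, 4, 10, 11}
A ∩ B = {3, 4}
(A ∩ B)' = U \ (A ∩ B) = {1, 2, 5, 6, 7, 8, 9, 10, 11}
Verification via A' ∪ B': A' = {1, 5, 7, 8, 9, 10, 11}, B' = {1, 2, 5, 6, 7, 8, 9}
A' ∪ B' = {1, 2, 5, 6, 7, 8, 9, 10, 11} ✓

{1, 2, 5, 6, 7, 8, 9, 10, 11}


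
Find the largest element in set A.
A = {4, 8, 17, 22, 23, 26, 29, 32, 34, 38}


Set A = {4, 8, 17, 22, 23, 26, 29, 32, 34, 38}
Elements in ascending order: 4, 8, 17, 22, 23, 26, 29, 32, 34, 38
The largest element is 38.

38


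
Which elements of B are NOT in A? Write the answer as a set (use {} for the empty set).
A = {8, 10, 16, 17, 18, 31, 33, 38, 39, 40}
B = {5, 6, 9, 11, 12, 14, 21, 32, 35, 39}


Set A = {8, 10, 16, 17, 18, 31, 33, 38, 39, 40}
Set B = {5, 6, 9, 11, 12, 14, 21, 32, 35, 39}
Check each element of B against A:
5 ∉ A (include), 6 ∉ A (include), 9 ∉ A (include), 11 ∉ A (include), 12 ∉ A (include), 14 ∉ A (include), 21 ∉ A (include), 32 ∉ A (include), 35 ∉ A (include), 39 ∈ A
Elements of B not in A: {5, 6, 9, 11, 12, 14, 21, 32, 35}

{5, 6, 9, 11, 12, 14, 21, 32, 35}


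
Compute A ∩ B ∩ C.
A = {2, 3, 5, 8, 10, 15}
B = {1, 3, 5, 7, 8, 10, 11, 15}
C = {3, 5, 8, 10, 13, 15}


Set A = {2, 3, 5, 8, 10, 15}
Set B = {1, 3, 5, 7, 8, 10, 11, 15}
Set C = {3, 5, 8, 10, 13, 15}
First, A ∩ B = {3, 5, 8, 10, 15}
Then, (A ∩ B) ∩ C = {3, 5, 8, 10, 15}

{3, 5, 8, 10, 15}


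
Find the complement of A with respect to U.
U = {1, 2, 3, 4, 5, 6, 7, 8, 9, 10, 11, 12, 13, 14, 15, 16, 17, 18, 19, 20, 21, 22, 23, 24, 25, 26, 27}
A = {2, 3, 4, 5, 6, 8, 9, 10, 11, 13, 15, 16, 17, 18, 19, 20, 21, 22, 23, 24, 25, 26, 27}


Universal set U = {1, 2, 3, 4, 5, 6, 7, 8, 9, 10, 11, 12, 13, 14, 15, 16, 17, 18, 19, 20, 21, 22, 23, 24, 25, 26, 27}
Set A = {2, 3, 4, 5, 6, 8, 9, 10, 11, 13, 15, 16, 17, 18, 19, 20, 21, 22, 23, 24, 25, 26, 27}
A' = U \ A = elements in U but not in A
Checking each element of U:
1 (not in A, include), 2 (in A, exclude), 3 (in A, exclude), 4 (in A, exclude), 5 (in A, exclude), 6 (in A, exclude), 7 (not in A, include), 8 (in A, exclude), 9 (in A, exclude), 10 (in A, exclude), 11 (in A, exclude), 12 (not in A, include), 13 (in A, exclude), 14 (not in A, include), 15 (in A, exclude), 16 (in A, exclude), 17 (in A, exclude), 18 (in A, exclude), 19 (in A, exclude), 20 (in A, exclude), 21 (in A, exclude), 22 (in A, exclude), 23 (in A, exclude), 24 (in A, exclude), 25 (in A, exclude), 26 (in A, exclude), 27 (in A, exclude)
A' = {1, 7, 12, 14}

{1, 7, 12, 14}


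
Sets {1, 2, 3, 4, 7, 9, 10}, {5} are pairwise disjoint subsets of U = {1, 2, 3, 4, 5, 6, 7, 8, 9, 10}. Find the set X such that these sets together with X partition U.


U = {1, 2, 3, 4, 5, 6, 7, 8, 9, 10}
Shown blocks: {1, 2, 3, 4, 7, 9, 10}, {5}
A partition's blocks are pairwise disjoint and cover U, so the missing block = U \ (union of shown blocks).
Union of shown blocks: {1, 2, 3, 4, 5, 7, 9, 10}
Missing block = U \ (union) = {6, 8}

{6, 8}


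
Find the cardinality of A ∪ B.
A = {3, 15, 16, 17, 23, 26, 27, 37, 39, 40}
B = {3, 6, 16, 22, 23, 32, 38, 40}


Set A = {3, 15, 16, 17, 23, 26, 27, 37, 39, 40}, |A| = 10
Set B = {3, 6, 16, 22, 23, 32, 38, 40}, |B| = 8
A ∩ B = {3, 16, 23, 40}, |A ∩ B| = 4
|A ∪ B| = |A| + |B| - |A ∩ B| = 10 + 8 - 4 = 14

14


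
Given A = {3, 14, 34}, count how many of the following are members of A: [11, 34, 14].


Set A = {3, 14, 34}
Candidates: [11, 34, 14]
Check each candidate:
11 ∉ A, 34 ∈ A, 14 ∈ A
Count of candidates in A: 2

2


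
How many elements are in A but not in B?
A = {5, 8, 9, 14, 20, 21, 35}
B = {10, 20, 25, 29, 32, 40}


Set A = {5, 8, 9, 14, 20, 21, 35}
Set B = {10, 20, 25, 29, 32, 40}
A \ B = {5, 8, 9, 14, 21, 35}
|A \ B| = 6

6


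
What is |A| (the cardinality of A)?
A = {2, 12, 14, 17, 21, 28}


Set A = {2, 12, 14, 17, 21, 28}
Listing elements: 2, 12, 14, 17, 21, 28
Counting: 6 elements
|A| = 6

6


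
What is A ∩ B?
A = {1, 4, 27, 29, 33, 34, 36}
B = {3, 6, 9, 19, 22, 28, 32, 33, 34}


Set A = {1, 4, 27, 29, 33, 34, 36}
Set B = {3, 6, 9, 19, 22, 28, 32, 33, 34}
A ∩ B includes only elements in both sets.
Check each element of A against B:
1 ✗, 4 ✗, 27 ✗, 29 ✗, 33 ✓, 34 ✓, 36 ✗
A ∩ B = {33, 34}

{33, 34}


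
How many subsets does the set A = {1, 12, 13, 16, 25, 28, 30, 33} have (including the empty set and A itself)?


Set A = {1, 12, 13, 16, 25, 28, 30, 33}
|A| = 8
The power set P(A) contains all subsets of A.
|P(A)| = 2^|A| = 2^8 = 256

256


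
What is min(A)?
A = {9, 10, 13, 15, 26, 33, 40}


Set A = {9, 10, 13, 15, 26, 33, 40}
Elements in ascending order: 9, 10, 13, 15, 26, 33, 40
The smallest element is 9.

9


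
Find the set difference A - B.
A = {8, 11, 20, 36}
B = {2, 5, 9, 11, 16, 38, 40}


Set A = {8, 11, 20, 36}
Set B = {2, 5, 9, 11, 16, 38, 40}
A \ B includes elements in A that are not in B.
Check each element of A:
8 (not in B, keep), 11 (in B, remove), 20 (not in B, keep), 36 (not in B, keep)
A \ B = {8, 20, 36}

{8, 20, 36}


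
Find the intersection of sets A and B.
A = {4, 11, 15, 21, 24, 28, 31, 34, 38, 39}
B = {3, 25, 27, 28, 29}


Set A = {4, 11, 15, 21, 24, 28, 31, 34, 38, 39}
Set B = {3, 25, 27, 28, 29}
A ∩ B includes only elements in both sets.
Check each element of A against B:
4 ✗, 11 ✗, 15 ✗, 21 ✗, 24 ✗, 28 ✓, 31 ✗, 34 ✗, 38 ✗, 39 ✗
A ∩ B = {28}

{28}


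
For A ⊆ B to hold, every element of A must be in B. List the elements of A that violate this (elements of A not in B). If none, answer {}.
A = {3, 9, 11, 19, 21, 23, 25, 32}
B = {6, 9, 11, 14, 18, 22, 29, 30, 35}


Set A = {3, 9, 11, 19, 21, 23, 25, 32}
Set B = {6, 9, 11, 14, 18, 22, 29, 30, 35}
Check each element of A against B:
3 ∉ B (include), 9 ∈ B, 11 ∈ B, 19 ∉ B (include), 21 ∉ B (include), 23 ∉ B (include), 25 ∉ B (include), 32 ∉ B (include)
Elements of A not in B: {3, 19, 21, 23, 25, 32}

{3, 19, 21, 23, 25, 32}


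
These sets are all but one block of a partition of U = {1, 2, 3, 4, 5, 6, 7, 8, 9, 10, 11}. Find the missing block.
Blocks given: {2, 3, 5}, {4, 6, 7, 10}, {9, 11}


U = {1, 2, 3, 4, 5, 6, 7, 8, 9, 10, 11}
Shown blocks: {2, 3, 5}, {4, 6, 7, 10}, {9, 11}
A partition's blocks are pairwise disjoint and cover U, so the missing block = U \ (union of shown blocks).
Union of shown blocks: {2, 3, 4, 5, 6, 7, 9, 10, 11}
Missing block = U \ (union) = {1, 8}

{1, 8}


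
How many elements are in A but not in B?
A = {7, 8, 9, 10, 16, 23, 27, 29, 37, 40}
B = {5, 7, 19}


Set A = {7, 8, 9, 10, 16, 23, 27, 29, 37, 40}
Set B = {5, 7, 19}
A \ B = {8, 9, 10, 16, 23, 27, 29, 37, 40}
|A \ B| = 9

9


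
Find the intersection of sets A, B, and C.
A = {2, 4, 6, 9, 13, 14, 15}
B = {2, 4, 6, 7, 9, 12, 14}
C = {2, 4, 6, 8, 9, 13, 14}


Set A = {2, 4, 6, 9, 13, 14, 15}
Set B = {2, 4, 6, 7, 9, 12, 14}
Set C = {2, 4, 6, 8, 9, 13, 14}
First, A ∩ B = {2, 4, 6, 9, 14}
Then, (A ∩ B) ∩ C = {2, 4, 6, 9, 14}

{2, 4, 6, 9, 14}


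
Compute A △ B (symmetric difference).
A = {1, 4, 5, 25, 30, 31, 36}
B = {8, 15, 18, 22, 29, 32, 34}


Set A = {1, 4, 5, 25, 30, 31, 36}
Set B = {8, 15, 18, 22, 29, 32, 34}
A △ B = (A \ B) ∪ (B \ A)
Elements in A but not B: {1, 4, 5, 25, 30, 31, 36}
Elements in B but not A: {8, 15, 18, 22, 29, 32, 34}
A △ B = {1, 4, 5, 8, 15, 18, 22, 25, 29, 30, 31, 32, 34, 36}

{1, 4, 5, 8, 15, 18, 22, 25, 29, 30, 31, 32, 34, 36}


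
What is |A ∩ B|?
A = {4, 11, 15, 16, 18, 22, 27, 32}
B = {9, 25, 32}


Set A = {4, 11, 15, 16, 18, 22, 27, 32}
Set B = {9, 25, 32}
A ∩ B = {32}
|A ∩ B| = 1

1


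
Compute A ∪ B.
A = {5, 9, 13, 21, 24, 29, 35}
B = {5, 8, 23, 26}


Set A = {5, 9, 13, 21, 24, 29, 35}
Set B = {5, 8, 23, 26}
A ∪ B includes all elements in either set.
Elements from A: {5, 9, 13, 21, 24, 29, 35}
Elements from B not already included: {8, 23, 26}
A ∪ B = {5, 8, 9, 13, 21, 23, 24, 26, 29, 35}

{5, 8, 9, 13, 21, 23, 24, 26, 29, 35}


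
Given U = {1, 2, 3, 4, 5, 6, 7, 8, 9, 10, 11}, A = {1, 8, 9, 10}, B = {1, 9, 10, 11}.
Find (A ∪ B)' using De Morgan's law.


U = {1, 2, 3, 4, 5, 6, 7, 8, 9, 10, 11}
A = {1, 8, 9, 10}, B = {1, 9, 10, 11}
A ∪ B = {1, 8, 9, 10, 11}
(A ∪ B)' = U \ (A ∪ B) = {2, 3, 4, 5, 6, 7}
Verification via A' ∩ B': A' = {2, 3, 4, 5, 6, 7, 11}, B' = {2, 3, 4, 5, 6, 7, 8}
A' ∩ B' = {2, 3, 4, 5, 6, 7} ✓

{2, 3, 4, 5, 6, 7}


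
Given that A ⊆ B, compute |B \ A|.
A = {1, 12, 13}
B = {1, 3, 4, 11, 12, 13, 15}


Set A = {1, 12, 13}, |A| = 3
Set B = {1, 3, 4, 11, 12, 13, 15}, |B| = 7
Since A ⊆ B: B \ A = {3, 4, 11, 15}
|B| - |A| = 7 - 3 = 4

4


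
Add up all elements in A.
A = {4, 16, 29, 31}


Set A = {4, 16, 29, 31}
Sum = 4 + 16 + 29 + 31 = 80

80


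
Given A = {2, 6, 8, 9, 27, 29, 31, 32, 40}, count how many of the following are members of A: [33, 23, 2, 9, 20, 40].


Set A = {2, 6, 8, 9, 27, 29, 31, 32, 40}
Candidates: [33, 23, 2, 9, 20, 40]
Check each candidate:
33 ∉ A, 23 ∉ A, 2 ∈ A, 9 ∈ A, 20 ∉ A, 40 ∈ A
Count of candidates in A: 3

3


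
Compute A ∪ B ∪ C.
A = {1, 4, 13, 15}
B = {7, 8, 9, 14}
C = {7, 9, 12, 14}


Set A = {1, 4, 13, 15}
Set B = {7, 8, 9, 14}
Set C = {7, 9, 12, 14}
First, A ∪ B = {1, 4, 7, 8, 9, 13, 14, 15}
Then, (A ∪ B) ∪ C = {1, 4, 7, 8, 9, 12, 13, 14, 15}

{1, 4, 7, 8, 9, 12, 13, 14, 15}


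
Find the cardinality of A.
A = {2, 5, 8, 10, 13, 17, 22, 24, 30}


Set A = {2, 5, 8, 10, 13, 17, 22, 24, 30}
Listing elements: 2, 5, 8, 10, 13, 17, 22, 24, 30
Counting: 9 elements
|A| = 9

9


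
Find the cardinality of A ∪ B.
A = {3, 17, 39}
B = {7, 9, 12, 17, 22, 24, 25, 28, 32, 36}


Set A = {3, 17, 39}, |A| = 3
Set B = {7, 9, 12, 17, 22, 24, 25, 28, 32, 36}, |B| = 10
A ∩ B = {17}, |A ∩ B| = 1
|A ∪ B| = |A| + |B| - |A ∩ B| = 3 + 10 - 1 = 12

12


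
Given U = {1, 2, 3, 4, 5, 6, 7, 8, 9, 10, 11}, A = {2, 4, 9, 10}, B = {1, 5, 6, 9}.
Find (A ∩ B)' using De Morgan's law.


U = {1, 2, 3, 4, 5, 6, 7, 8, 9, 10, 11}
A = {2, 4, 9, 10}, B = {1, 5, 6, 9}
A ∩ B = {9}
(A ∩ B)' = U \ (A ∩ B) = {1, 2, 3, 4, 5, 6, 7, 8, 10, 11}
Verification via A' ∪ B': A' = {1, 3, 5, 6, 7, 8, 11}, B' = {2, 3, 4, 7, 8, 10, 11}
A' ∪ B' = {1, 2, 3, 4, 5, 6, 7, 8, 10, 11} ✓

{1, 2, 3, 4, 5, 6, 7, 8, 10, 11}


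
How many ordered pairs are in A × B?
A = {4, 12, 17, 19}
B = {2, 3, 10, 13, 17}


Set A = {4, 12, 17, 19} has 4 elements.
Set B = {2, 3, 10, 13, 17} has 5 elements.
|A × B| = |A| × |B| = 4 × 5 = 20

20


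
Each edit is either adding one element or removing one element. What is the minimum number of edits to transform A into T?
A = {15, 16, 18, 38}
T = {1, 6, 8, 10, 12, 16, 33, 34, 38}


Set A = {15, 16, 18, 38}
Set T = {1, 6, 8, 10, 12, 16, 33, 34, 38}
Elements to remove from A (in A, not in T): {15, 18} → 2 removals
Elements to add to A (in T, not in A): {1, 6, 8, 10, 12, 33, 34} → 7 additions
Total edits = 2 + 7 = 9

9


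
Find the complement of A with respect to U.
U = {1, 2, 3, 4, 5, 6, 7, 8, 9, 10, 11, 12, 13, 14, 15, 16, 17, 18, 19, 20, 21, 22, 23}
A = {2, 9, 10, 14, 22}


Universal set U = {1, 2, 3, 4, 5, 6, 7, 8, 9, 10, 11, 12, 13, 14, 15, 16, 17, 18, 19, 20, 21, 22, 23}
Set A = {2, 9, 10, 14, 22}
A' = U \ A = elements in U but not in A
Checking each element of U:
1 (not in A, include), 2 (in A, exclude), 3 (not in A, include), 4 (not in A, include), 5 (not in A, include), 6 (not in A, include), 7 (not in A, include), 8 (not in A, include), 9 (in A, exclude), 10 (in A, exclude), 11 (not in A, include), 12 (not in A, include), 13 (not in A, include), 14 (in A, exclude), 15 (not in A, include), 16 (not in A, include), 17 (not in A, include), 18 (not in A, include), 19 (not in A, include), 20 (not in A, include), 21 (not in A, include), 22 (in A, exclude), 23 (not in A, include)
A' = {1, 3, 4, 5, 6, 7, 8, 11, 12, 13, 15, 16, 17, 18, 19, 20, 21, 23}

{1, 3, 4, 5, 6, 7, 8, 11, 12, 13, 15, 16, 17, 18, 19, 20, 21, 23}


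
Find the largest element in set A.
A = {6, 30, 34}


Set A = {6, 30, 34}
Elements in ascending order: 6, 30, 34
The largest element is 34.

34


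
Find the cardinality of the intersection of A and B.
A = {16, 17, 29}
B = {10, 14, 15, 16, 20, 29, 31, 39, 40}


Set A = {16, 17, 29}
Set B = {10, 14, 15, 16, 20, 29, 31, 39, 40}
A ∩ B = {16, 29}
|A ∩ B| = 2

2


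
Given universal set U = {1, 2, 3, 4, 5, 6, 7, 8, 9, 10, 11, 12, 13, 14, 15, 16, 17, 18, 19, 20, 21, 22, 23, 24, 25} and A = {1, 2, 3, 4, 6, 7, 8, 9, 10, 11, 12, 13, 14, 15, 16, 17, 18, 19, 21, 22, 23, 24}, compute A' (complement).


Universal set U = {1, 2, 3, 4, 5, 6, 7, 8, 9, 10, 11, 12, 13, 14, 15, 16, 17, 18, 19, 20, 21, 22, 23, 24, 25}
Set A = {1, 2, 3, 4, 6, 7, 8, 9, 10, 11, 12, 13, 14, 15, 16, 17, 18, 19, 21, 22, 23, 24}
A' = U \ A = elements in U but not in A
Checking each element of U:
1 (in A, exclude), 2 (in A, exclude), 3 (in A, exclude), 4 (in A, exclude), 5 (not in A, include), 6 (in A, exclude), 7 (in A, exclude), 8 (in A, exclude), 9 (in A, exclude), 10 (in A, exclude), 11 (in A, exclude), 12 (in A, exclude), 13 (in A, exclude), 14 (in A, exclude), 15 (in A, exclude), 16 (in A, exclude), 17 (in A, exclude), 18 (in A, exclude), 19 (in A, exclude), 20 (not in A, include), 21 (in A, exclude), 22 (in A, exclude), 23 (in A, exclude), 24 (in A, exclude), 25 (not in A, include)
A' = {5, 20, 25}

{5, 20, 25}


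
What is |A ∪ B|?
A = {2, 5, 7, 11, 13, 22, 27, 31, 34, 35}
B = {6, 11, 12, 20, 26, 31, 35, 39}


Set A = {2, 5, 7, 11, 13, 22, 27, 31, 34, 35}, |A| = 10
Set B = {6, 11, 12, 20, 26, 31, 35, 39}, |B| = 8
A ∩ B = {11, 31, 35}, |A ∩ B| = 3
|A ∪ B| = |A| + |B| - |A ∩ B| = 10 + 8 - 3 = 15

15


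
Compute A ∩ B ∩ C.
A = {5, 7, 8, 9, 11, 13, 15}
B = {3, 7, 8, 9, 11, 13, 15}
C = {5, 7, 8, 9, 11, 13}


Set A = {5, 7, 8, 9, 11, 13, 15}
Set B = {3, 7, 8, 9, 11, 13, 15}
Set C = {5, 7, 8, 9, 11, 13}
First, A ∩ B = {7, 8, 9, 11, 13, 15}
Then, (A ∩ B) ∩ C = {7, 8, 9, 11, 13}

{7, 8, 9, 11, 13}


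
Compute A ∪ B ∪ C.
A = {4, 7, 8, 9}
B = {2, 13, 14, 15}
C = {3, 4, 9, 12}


Set A = {4, 7, 8, 9}
Set B = {2, 13, 14, 15}
Set C = {3, 4, 9, 12}
First, A ∪ B = {2, 4, 7, 8, 9, 13, 14, 15}
Then, (A ∪ B) ∪ C = {2, 3, 4, 7, 8, 9, 12, 13, 14, 15}

{2, 3, 4, 7, 8, 9, 12, 13, 14, 15}


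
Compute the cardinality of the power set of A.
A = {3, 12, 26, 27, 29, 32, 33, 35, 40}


Set A = {3, 12, 26, 27, 29, 32, 33, 35, 40}
|A| = 9
The power set P(A) contains all subsets of A.
|P(A)| = 2^|A| = 2^9 = 512

512


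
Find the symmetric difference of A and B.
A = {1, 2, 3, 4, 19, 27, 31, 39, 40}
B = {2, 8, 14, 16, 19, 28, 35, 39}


Set A = {1, 2, 3, 4, 19, 27, 31, 39, 40}
Set B = {2, 8, 14, 16, 19, 28, 35, 39}
A △ B = (A \ B) ∪ (B \ A)
Elements in A but not B: {1, 3, 4, 27, 31, 40}
Elements in B but not A: {8, 14, 16, 28, 35}
A △ B = {1, 3, 4, 8, 14, 16, 27, 28, 31, 35, 40}

{1, 3, 4, 8, 14, 16, 27, 28, 31, 35, 40}


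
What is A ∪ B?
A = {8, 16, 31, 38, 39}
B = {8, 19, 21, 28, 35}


Set A = {8, 16, 31, 38, 39}
Set B = {8, 19, 21, 28, 35}
A ∪ B includes all elements in either set.
Elements from A: {8, 16, 31, 38, 39}
Elements from B not already included: {19, 21, 28, 35}
A ∪ B = {8, 16, 19, 21, 28, 31, 35, 38, 39}

{8, 16, 19, 21, 28, 31, 35, 38, 39}


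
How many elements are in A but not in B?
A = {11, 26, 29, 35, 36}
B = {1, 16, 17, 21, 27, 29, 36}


Set A = {11, 26, 29, 35, 36}
Set B = {1, 16, 17, 21, 27, 29, 36}
A \ B = {11, 26, 35}
|A \ B| = 3

3


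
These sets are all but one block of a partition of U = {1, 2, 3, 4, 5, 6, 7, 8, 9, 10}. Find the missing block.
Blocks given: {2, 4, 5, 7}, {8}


U = {1, 2, 3, 4, 5, 6, 7, 8, 9, 10}
Shown blocks: {2, 4, 5, 7}, {8}
A partition's blocks are pairwise disjoint and cover U, so the missing block = U \ (union of shown blocks).
Union of shown blocks: {2, 4, 5, 7, 8}
Missing block = U \ (union) = {1, 3, 6, 9, 10}

{1, 3, 6, 9, 10}


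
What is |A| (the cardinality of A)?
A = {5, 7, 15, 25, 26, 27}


Set A = {5, 7, 15, 25, 26, 27}
Listing elements: 5, 7, 15, 25, 26, 27
Counting: 6 elements
|A| = 6

6


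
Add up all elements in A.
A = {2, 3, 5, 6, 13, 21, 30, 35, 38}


Set A = {2, 3, 5, 6, 13, 21, 30, 35, 38}
Sum = 2 + 3 + 5 + 6 + 13 + 21 + 30 + 35 + 38 = 153

153


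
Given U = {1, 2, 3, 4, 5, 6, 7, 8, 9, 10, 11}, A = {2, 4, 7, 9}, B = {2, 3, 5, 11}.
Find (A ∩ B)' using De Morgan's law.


U = {1, 2, 3, 4, 5, 6, 7, 8, 9, 10, 11}
A = {2, 4, 7, 9}, B = {2, 3, 5, 11}
A ∩ B = {2}
(A ∩ B)' = U \ (A ∩ B) = {1, 3, 4, 5, 6, 7, 8, 9, 10, 11}
Verification via A' ∪ B': A' = {1, 3, 5, 6, 8, 10, 11}, B' = {1, 4, 6, 7, 8, 9, 10}
A' ∪ B' = {1, 3, 4, 5, 6, 7, 8, 9, 10, 11} ✓

{1, 3, 4, 5, 6, 7, 8, 9, 10, 11}
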